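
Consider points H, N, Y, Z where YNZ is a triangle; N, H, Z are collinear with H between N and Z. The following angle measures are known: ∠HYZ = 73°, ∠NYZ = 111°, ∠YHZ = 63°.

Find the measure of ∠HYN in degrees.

1. ∠HZY = 44°  [△YHZ]
2. ∠NHY = 117°  [linear pair at H on NZ]
3. ∠NZY = 44°  [H on ray ZN]
4. ∠YNZ = 25°  [△YNZ]
5. ∠HNY = 25°  [H on ray NZ]
6. ∠HYN = 38°  [△YNH]

∠HYN = 38°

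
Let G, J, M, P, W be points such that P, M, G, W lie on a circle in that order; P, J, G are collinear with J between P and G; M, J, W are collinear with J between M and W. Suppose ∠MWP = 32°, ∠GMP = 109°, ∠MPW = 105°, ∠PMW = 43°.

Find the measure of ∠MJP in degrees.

∠MJP = 98°

1. ∠MGP = 32°  [same arc PM]
2. ∠GPM = 39°  [△PMG]
3. ∠MJP = 98°  [△PJM]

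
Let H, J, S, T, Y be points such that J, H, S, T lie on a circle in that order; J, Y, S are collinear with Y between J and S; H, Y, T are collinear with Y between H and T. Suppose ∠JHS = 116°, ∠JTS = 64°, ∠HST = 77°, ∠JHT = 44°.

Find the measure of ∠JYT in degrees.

∠JYT = 75°

1. ∠HJT = 103°  [cyclic JHST, opposite ∠J+∠S]
2. ∠JST = 44°  [same arc JT]
3. ∠HTJ = 33°  [△JHT]
4. ∠SJT = 72°  [△JST]
5. ∠JYT = 75°  [△JYT]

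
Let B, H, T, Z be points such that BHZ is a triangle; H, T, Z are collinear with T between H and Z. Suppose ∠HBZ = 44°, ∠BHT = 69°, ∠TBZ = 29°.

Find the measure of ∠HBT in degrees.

1. ∠BHZ = 69°  [T on ray HZ]
2. ∠BZH = 67°  [△BHZ]
3. ∠BZT = 67°  [T on ray ZH]
4. ∠BTZ = 84°  [△BTZ]
5. ∠BTH = 96°  [linear pair at T on HZ]
6. ∠HBT = 15°  [△BHT]

∠HBT = 15°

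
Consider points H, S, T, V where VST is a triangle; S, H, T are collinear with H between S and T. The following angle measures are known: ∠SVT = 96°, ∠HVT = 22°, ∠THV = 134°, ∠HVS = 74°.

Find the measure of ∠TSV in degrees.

∠TSV = 60°

1. ∠SHV = 46°  [linear pair at H on ST]
2. ∠HSV = 60°  [△VSH]
3. ∠TSV = 60°  [H on ray ST]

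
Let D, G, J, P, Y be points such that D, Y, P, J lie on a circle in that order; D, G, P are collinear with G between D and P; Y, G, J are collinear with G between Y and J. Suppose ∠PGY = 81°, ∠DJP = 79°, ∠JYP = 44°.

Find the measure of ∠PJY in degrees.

1. ∠DGJ = 81°  [vertical angles at G]
2. ∠JDP = 44°  [same arc PJ]
3. ∠JGP = 99°  [linear pair at G on DP]
4. ∠DPJ = 57°  [△DPJ]
5. ∠PJY = 24°  [△PGJ]

∠PJY = 24°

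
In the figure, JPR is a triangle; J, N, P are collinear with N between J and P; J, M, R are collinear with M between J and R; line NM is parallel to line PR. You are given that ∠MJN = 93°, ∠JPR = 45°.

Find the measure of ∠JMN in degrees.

1. ∠PJR = 93°  [N on JP, M on JR]
2. ∠JRP = 42°  [△JPR]
3. ∠JMN = 42°  [NM∥PR, corresponding at M]

∠JMN = 42°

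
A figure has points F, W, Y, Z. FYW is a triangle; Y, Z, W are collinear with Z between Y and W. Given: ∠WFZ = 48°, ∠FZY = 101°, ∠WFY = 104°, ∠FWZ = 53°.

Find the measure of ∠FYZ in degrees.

1. ∠FWY = 53°  [Z on ray WY]
2. ∠FYW = 23°  [△FYW]
3. ∠FYZ = 23°  [Z on ray YW]

∠FYZ = 23°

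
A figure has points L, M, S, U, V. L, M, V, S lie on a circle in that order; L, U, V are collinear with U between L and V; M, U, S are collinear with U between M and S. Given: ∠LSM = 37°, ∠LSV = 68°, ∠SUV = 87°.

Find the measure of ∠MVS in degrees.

1. ∠LVM = 37°  [same arc LM]
2. ∠LMV = 112°  [cyclic LMVS, opposite ∠M+∠S]
3. ∠LUM = 87°  [vertical angles at U]
4. ∠MLV = 31°  [△LMV]
5. ∠MUV = 93°  [linear pair at U on LV]
6. ∠MSV = 31°  [same arc MV]
7. ∠SMV = 50°  [△MUV]
8. ∠MVS = 99°  [△MVS]

∠MVS = 99°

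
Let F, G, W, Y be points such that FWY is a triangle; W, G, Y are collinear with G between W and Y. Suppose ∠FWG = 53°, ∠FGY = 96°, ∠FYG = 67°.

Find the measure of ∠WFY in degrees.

∠WFY = 60°

1. ∠FWY = 53°  [G on ray WY]
2. ∠FYW = 67°  [G on ray YW]
3. ∠WFY = 60°  [△FWY]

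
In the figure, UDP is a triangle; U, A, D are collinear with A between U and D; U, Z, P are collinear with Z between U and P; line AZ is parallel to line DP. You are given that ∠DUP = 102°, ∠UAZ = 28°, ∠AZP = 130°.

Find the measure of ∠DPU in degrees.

∠DPU = 50°

1. ∠AUZ = 102°  [A on UD, Z on UP]
2. ∠AZU = 50°  [△UAZ]
3. ∠DPU = 50°  [AZ∥DP, corresponding at Z]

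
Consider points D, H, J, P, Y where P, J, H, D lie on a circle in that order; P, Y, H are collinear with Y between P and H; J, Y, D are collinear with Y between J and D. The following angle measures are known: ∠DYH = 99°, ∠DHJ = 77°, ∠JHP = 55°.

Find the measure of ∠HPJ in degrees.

1. ∠JYP = 99°  [vertical angles at Y]
2. ∠DPJ = 103°  [cyclic PJHD, opposite ∠P+∠H]
3. ∠JDP = 55°  [same arc PJ]
4. ∠DJP = 22°  [△PJD]
5. ∠HPJ = 59°  [△PYJ]

∠HPJ = 59°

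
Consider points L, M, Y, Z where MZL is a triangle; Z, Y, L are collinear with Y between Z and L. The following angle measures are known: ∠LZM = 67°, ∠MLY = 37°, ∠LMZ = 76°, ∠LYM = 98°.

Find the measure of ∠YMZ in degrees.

1. ∠MZY = 67°  [Y on ray ZL]
2. ∠MYZ = 82°  [linear pair at Y on ZL]
3. ∠YMZ = 31°  [△MZY]

∠YMZ = 31°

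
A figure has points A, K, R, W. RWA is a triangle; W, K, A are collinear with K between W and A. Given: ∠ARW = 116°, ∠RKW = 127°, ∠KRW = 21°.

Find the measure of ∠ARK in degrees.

1. ∠KWR = 32°  [△RWK]
2. ∠AKR = 53°  [linear pair at K on WA]
3. ∠AWR = 32°  [K on ray WA]
4. ∠RAW = 32°  [△RWA]
5. ∠KAR = 32°  [K on ray AW]
6. ∠ARK = 95°  [△RKA]

∠ARK = 95°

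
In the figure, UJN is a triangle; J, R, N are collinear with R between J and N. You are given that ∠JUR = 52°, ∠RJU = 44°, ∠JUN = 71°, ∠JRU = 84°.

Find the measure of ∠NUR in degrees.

1. ∠NJU = 44°  [R on ray JN]
2. ∠JNU = 65°  [△UJN]
3. ∠NRU = 96°  [linear pair at R on JN]
4. ∠RNU = 65°  [R on ray NJ]
5. ∠NUR = 19°  [△URN]

∠NUR = 19°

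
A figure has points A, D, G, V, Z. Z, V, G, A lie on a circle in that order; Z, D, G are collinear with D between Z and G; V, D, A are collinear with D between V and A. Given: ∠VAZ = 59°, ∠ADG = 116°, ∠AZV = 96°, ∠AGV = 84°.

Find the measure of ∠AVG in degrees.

∠AVG = 57°

1. ∠VGZ = 59°  [same arc ZV]
2. ∠VDZ = 116°  [vertical angles at D]
3. ∠GDV = 64°  [linear pair at D on ZG]
4. ∠AVG = 57°  [△VDG]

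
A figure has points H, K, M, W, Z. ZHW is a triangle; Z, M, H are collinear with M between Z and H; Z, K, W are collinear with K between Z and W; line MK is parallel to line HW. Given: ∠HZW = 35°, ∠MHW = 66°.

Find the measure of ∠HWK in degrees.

1. ∠WHZ = 66°  [M on ray HZ]
2. ∠HWZ = 79°  [△ZHW]
3. ∠HWK = 79°  [K on ray WZ]

∠HWK = 79°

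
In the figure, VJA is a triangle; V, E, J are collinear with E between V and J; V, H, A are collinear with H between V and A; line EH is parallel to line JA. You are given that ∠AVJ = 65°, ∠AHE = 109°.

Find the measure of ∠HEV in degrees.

∠HEV = 44°

1. ∠EVH = 65°  [E on VJ, H on VA]
2. ∠EHV = 71°  [linear pair at H on VA]
3. ∠HEV = 44°  [△VEH]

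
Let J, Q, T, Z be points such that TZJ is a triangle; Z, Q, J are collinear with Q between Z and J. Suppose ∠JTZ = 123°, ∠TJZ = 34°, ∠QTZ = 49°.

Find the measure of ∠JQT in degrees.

1. ∠JZT = 23°  [△TZJ]
2. ∠QZT = 23°  [Q on ray ZJ]
3. ∠TQZ = 108°  [△TZQ]
4. ∠JQT = 72°  [linear pair at Q on ZJ]

∠JQT = 72°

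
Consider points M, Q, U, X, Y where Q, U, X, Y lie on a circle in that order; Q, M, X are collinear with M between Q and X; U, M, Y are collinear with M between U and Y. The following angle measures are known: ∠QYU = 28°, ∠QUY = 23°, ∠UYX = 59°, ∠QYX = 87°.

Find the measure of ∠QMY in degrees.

∠QMY = 82°

1. ∠QXY = 23°  [same arc QY]
2. ∠XMY = 98°  [△XMY]
3. ∠QMY = 82°  [linear pair at M on QX]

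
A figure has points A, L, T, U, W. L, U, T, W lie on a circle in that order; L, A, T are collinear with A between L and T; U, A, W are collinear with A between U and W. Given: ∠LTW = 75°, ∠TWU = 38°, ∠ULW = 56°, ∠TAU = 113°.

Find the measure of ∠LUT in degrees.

1. ∠LUW = 75°  [same arc LW]
2. ∠TLU = 38°  [same arc UT]
3. ∠LWU = 49°  [△LUW]
4. ∠LTU = 49°  [same arc LU]
5. ∠LUT = 93°  [△LUT]

∠LUT = 93°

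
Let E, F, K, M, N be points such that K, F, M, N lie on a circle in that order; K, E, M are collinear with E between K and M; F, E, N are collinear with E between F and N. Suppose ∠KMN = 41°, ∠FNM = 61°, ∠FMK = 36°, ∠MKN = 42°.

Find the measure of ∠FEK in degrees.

1. ∠KFN = 41°  [same arc KN]
2. ∠FKM = 61°  [same arc FM]
3. ∠FEK = 78°  [△KEF]

∠FEK = 78°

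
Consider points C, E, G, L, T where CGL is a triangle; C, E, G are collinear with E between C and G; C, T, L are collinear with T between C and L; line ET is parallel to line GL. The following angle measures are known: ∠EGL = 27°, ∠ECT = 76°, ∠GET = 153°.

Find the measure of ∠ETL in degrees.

∠ETL = 103°

1. ∠CET = 27°  [linear pair at E on CG]
2. ∠CTE = 77°  [△CET]
3. ∠ETL = 103°  [linear pair at T on CL]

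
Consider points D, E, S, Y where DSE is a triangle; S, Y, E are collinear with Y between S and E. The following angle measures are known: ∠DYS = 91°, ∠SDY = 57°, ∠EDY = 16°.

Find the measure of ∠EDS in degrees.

1. ∠DSY = 32°  [△DSY]
2. ∠DYE = 89°  [linear pair at Y on SE]
3. ∠DEY = 75°  [△DYE]
4. ∠DSE = 32°  [Y on ray SE]
5. ∠DES = 75°  [Y on ray ES]
6. ∠EDS = 73°  [△DSE]

∠EDS = 73°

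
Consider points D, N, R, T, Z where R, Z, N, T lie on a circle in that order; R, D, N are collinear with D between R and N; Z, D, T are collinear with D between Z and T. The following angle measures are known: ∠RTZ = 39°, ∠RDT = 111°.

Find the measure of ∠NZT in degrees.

1. ∠RNZ = 39°  [same arc RZ]
2. ∠NDZ = 111°  [vertical angles at D]
3. ∠NZT = 30°  [△ZDN]

∠NZT = 30°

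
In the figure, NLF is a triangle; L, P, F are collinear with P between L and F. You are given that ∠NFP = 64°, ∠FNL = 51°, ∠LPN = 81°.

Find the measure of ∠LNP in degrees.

∠LNP = 34°

1. ∠LFN = 64°  [P on ray FL]
2. ∠FLN = 65°  [△NLF]
3. ∠NLP = 65°  [P on ray LF]
4. ∠LNP = 34°  [△NLP]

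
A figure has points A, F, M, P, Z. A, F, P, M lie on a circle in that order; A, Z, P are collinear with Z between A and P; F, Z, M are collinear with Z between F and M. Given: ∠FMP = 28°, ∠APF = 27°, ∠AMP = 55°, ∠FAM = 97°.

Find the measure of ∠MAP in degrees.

1. ∠FPM = 83°  [cyclic AFPM, opposite ∠A+∠P]
2. ∠MFP = 69°  [△FPM]
3. ∠MAP = 69°  [same arc PM]

∠MAP = 69°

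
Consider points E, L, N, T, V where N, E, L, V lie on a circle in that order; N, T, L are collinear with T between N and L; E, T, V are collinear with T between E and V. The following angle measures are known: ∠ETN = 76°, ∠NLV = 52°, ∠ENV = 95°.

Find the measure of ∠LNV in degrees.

∠LNV = 43°

1. ∠LTV = 76°  [vertical angles at T]
2. ∠NEV = 52°  [same arc NV]
3. ∠EVN = 33°  [△NEV]
4. ∠NTV = 104°  [linear pair at T on NL]
5. ∠LNV = 43°  [△NTV]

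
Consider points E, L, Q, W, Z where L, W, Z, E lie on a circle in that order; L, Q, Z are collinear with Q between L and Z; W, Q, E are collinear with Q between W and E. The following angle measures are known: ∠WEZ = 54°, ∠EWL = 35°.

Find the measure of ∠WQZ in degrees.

∠WQZ = 89°

1. ∠WLZ = 54°  [same arc WZ]
2. ∠LQW = 91°  [△LQW]
3. ∠WQZ = 89°  [linear pair at Q on LZ]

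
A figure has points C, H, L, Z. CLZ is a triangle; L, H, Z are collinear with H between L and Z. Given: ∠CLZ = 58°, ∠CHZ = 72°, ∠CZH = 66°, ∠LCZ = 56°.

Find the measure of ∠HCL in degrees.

1. ∠CLH = 58°  [H on ray LZ]
2. ∠CHL = 108°  [linear pair at H on LZ]
3. ∠HCL = 14°  [△CLH]

∠HCL = 14°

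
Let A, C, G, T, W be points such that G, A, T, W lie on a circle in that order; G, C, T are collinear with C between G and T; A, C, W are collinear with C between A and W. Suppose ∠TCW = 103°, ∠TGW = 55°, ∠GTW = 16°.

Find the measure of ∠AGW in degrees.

∠AGW = 116°

1. ∠GCW = 77°  [linear pair at C on GT]
2. ∠AWG = 48°  [△GCW]
3. ∠GAW = 16°  [same arc GW]
4. ∠AGW = 116°  [△GAW]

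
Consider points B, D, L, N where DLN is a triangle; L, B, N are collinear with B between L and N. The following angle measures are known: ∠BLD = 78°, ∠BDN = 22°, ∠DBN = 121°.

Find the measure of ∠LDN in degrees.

∠LDN = 65°

1. ∠DLN = 78°  [B on ray LN]
2. ∠BND = 37°  [△DBN]
3. ∠DNL = 37°  [B on ray NL]
4. ∠LDN = 65°  [△DLN]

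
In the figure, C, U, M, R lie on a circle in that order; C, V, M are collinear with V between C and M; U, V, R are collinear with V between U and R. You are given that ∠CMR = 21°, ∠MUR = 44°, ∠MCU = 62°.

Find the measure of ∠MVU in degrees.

1. ∠CUR = 21°  [same arc CR]
2. ∠CVU = 97°  [△CVU]
3. ∠MVU = 83°  [linear pair at V on CM]

∠MVU = 83°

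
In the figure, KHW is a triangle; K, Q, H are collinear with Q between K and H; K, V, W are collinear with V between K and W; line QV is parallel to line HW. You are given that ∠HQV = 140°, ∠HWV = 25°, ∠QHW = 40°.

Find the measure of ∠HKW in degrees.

1. ∠HWK = 25°  [V on ray WK]
2. ∠KHW = 40°  [Q on ray HK]
3. ∠HKW = 115°  [△KHW]

∠HKW = 115°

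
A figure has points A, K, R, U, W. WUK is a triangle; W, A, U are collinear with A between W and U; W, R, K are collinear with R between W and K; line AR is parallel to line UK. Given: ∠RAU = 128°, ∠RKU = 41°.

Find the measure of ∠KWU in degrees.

1. ∠RAW = 52°  [linear pair at A on WU]
2. ∠UKW = 41°  [R on ray KW]
3. ∠KUW = 52°  [AR∥UK, corresponding at A]
4. ∠KWU = 87°  [△WUK]

∠KWU = 87°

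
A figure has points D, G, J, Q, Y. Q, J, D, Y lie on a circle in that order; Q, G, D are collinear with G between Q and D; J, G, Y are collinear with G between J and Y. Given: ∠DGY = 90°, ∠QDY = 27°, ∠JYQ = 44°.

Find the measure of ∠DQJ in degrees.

1. ∠JGQ = 90°  [vertical angles at G]
2. ∠QJY = 27°  [same arc QY]
3. ∠DQJ = 63°  [△QGJ]

∠DQJ = 63°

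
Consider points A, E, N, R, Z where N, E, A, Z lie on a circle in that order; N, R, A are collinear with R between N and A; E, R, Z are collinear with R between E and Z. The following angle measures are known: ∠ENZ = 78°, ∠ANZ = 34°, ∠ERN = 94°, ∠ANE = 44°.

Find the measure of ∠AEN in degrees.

1. ∠AEZ = 34°  [same arc AZ]
2. ∠ARE = 86°  [linear pair at R on NA]
3. ∠EAN = 60°  [△ERA]
4. ∠AEN = 76°  [△NEA]

∠AEN = 76°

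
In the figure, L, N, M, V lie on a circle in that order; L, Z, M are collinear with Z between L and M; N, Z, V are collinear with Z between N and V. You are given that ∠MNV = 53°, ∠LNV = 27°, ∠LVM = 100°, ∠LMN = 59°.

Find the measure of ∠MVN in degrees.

1. ∠LNM = 80°  [cyclic LNMV, opposite ∠N+∠V]
2. ∠MLN = 41°  [△LNM]
3. ∠MVN = 41°  [same arc NM]

∠MVN = 41°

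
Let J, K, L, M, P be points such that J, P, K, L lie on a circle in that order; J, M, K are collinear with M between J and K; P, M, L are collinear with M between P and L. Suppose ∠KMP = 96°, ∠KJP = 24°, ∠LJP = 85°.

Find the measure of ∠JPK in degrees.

1. ∠JMP = 84°  [linear pair at M on JK]
2. ∠JPL = 72°  [△JMP]
3. ∠JLP = 23°  [△JPL]
4. ∠JKP = 23°  [same arc JP]
5. ∠JPK = 133°  [△JPK]

∠JPK = 133°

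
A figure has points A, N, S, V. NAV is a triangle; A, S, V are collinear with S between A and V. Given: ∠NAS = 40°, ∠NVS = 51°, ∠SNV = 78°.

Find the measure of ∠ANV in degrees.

∠ANV = 89°

1. ∠NAV = 40°  [S on ray AV]
2. ∠AVN = 51°  [S on ray VA]
3. ∠ANV = 89°  [△NAV]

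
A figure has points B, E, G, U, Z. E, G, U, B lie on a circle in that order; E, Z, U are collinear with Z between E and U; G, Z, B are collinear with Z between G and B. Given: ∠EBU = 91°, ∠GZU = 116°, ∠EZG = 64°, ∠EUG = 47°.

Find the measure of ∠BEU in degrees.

∠BEU = 17°

1. ∠BZE = 116°  [vertical angles at Z]
2. ∠EBG = 47°  [same arc EG]
3. ∠BEU = 17°  [△EZB]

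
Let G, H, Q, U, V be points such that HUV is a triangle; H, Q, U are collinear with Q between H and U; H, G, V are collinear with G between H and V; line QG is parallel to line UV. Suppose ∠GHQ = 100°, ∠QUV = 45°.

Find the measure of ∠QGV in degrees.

1. ∠UHV = 100°  [Q on HU, G on HV]
2. ∠HUV = 45°  [Q on ray UH]
3. ∠HVU = 35°  [△HUV]
4. ∠HGQ = 35°  [QG∥UV, corresponding at G]
5. ∠QGV = 145°  [linear pair at G on HV]

∠QGV = 145°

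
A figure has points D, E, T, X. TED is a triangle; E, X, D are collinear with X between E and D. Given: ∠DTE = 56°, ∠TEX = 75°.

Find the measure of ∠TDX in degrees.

∠TDX = 49°

1. ∠DET = 75°  [X on ray ED]
2. ∠EDT = 49°  [△TED]
3. ∠TDX = 49°  [X on ray DE]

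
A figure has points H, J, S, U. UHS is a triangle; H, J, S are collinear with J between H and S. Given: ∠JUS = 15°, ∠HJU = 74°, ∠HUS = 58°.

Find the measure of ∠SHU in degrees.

∠SHU = 63°

1. ∠SJU = 106°  [linear pair at J on HS]
2. ∠JSU = 59°  [△UJS]
3. ∠HSU = 59°  [J on ray SH]
4. ∠SHU = 63°  [△UHS]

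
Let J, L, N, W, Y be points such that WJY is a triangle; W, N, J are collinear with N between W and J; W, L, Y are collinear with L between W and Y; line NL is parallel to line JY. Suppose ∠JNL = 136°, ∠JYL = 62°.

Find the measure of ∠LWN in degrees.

∠LWN = 74°

1. ∠LNW = 44°  [linear pair at N on WJ]
2. ∠JYW = 62°  [L on ray YW]
3. ∠WJY = 44°  [NL∥JY, corresponding at N]
4. ∠JWY = 74°  [△WJY]
5. ∠LWN = 74°  [N on WJ, L on WY]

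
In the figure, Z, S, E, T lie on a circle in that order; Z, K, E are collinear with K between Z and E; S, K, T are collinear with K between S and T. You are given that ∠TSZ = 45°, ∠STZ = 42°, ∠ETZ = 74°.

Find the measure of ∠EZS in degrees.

1. ∠SEZ = 42°  [same arc ZS]
2. ∠ESZ = 106°  [cyclic ZSET, opposite ∠S+∠T]
3. ∠EZS = 32°  [△ZSE]

∠EZS = 32°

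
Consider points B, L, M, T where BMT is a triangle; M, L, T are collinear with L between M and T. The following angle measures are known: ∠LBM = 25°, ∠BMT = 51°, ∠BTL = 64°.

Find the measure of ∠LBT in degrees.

∠LBT = 40°

1. ∠BML = 51°  [L on ray MT]
2. ∠BLM = 104°  [△BML]
3. ∠BLT = 76°  [linear pair at L on MT]
4. ∠LBT = 40°  [△BLT]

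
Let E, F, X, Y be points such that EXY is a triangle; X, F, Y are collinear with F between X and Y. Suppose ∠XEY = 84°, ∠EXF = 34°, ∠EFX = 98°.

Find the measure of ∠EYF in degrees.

∠EYF = 62°

1. ∠EXY = 34°  [F on ray XY]
2. ∠EYX = 62°  [△EXY]
3. ∠EYF = 62°  [F on ray YX]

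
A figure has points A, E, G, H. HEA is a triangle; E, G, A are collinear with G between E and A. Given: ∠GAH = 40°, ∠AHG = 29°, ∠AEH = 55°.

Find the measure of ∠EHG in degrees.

∠EHG = 56°

1. ∠AGH = 111°  [△HGA]
2. ∠GEH = 55°  [G on ray EA]
3. ∠EGH = 69°  [linear pair at G on EA]
4. ∠EHG = 56°  [△HEG]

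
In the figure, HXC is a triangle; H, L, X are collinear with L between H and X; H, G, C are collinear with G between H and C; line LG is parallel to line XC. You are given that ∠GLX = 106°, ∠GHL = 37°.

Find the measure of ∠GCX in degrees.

∠GCX = 69°

1. ∠GLH = 74°  [linear pair at L on HX]
2. ∠HGL = 69°  [△HLG]
3. ∠CGL = 111°  [linear pair at G on HC]
4. ∠GCX = 69°  [LG∥XC, co-interior at C–G]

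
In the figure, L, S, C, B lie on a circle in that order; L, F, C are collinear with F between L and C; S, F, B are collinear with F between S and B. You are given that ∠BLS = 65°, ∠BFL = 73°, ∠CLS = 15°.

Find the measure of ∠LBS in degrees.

∠LBS = 57°

1. ∠BCS = 115°  [cyclic LSCB, opposite ∠L+∠C]
2. ∠CFS = 73°  [vertical angles at F]
3. ∠CBS = 15°  [same arc SC]
4. ∠BSC = 50°  [△SCB]
5. ∠LCS = 57°  [△SFC]
6. ∠LBS = 57°  [same arc LS]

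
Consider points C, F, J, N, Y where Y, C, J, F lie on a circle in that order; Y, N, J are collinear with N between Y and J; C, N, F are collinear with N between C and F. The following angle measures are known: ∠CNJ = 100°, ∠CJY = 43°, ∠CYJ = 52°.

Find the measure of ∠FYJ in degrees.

∠FYJ = 37°

1. ∠FNY = 100°  [vertical angles at N]
2. ∠CFY = 43°  [same arc YC]
3. ∠FYJ = 37°  [△YNF]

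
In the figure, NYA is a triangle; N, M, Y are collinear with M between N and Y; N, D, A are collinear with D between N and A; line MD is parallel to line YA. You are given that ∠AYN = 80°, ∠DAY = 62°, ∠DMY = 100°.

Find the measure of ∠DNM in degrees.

∠DNM = 38°

1. ∠NAY = 62°  [D on ray AN]
2. ∠ANY = 38°  [△NYA]
3. ∠DNM = 38°  [M on NY, D on NA]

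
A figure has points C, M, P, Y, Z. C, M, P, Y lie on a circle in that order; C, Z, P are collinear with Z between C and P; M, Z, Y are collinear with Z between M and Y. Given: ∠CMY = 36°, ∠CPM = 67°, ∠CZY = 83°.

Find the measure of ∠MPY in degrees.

∠MPY = 103°

1. ∠CPY = 36°  [same arc CY]
2. ∠MZP = 83°  [vertical angles at Z]
3. ∠PZY = 97°  [linear pair at Z on CP]
4. ∠MYP = 47°  [△PZY]
5. ∠PMY = 30°  [△MZP]
6. ∠MPY = 103°  [△MPY]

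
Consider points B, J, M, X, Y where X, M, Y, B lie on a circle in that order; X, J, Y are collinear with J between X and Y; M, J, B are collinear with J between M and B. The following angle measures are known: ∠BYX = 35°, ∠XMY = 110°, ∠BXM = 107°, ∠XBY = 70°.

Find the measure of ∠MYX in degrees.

1. ∠BMX = 35°  [same arc XB]
2. ∠MBX = 38°  [△XMB]
3. ∠MYX = 38°  [same arc XM]

∠MYX = 38°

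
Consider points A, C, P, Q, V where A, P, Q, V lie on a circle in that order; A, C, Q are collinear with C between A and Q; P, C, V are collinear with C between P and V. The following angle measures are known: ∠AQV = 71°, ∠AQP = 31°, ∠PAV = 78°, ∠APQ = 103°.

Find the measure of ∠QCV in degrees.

1. ∠APV = 71°  [same arc AV]
2. ∠PAQ = 46°  [△APQ]
3. ∠ACP = 63°  [△ACP]
4. ∠QCV = 63°  [vertical angles at C]

∠QCV = 63°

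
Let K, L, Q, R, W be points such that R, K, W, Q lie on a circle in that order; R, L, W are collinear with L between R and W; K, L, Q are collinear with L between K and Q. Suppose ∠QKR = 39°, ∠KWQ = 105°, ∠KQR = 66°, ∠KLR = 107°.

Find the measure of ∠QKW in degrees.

1. ∠KWR = 66°  [same arc RK]
2. ∠KLW = 73°  [linear pair at L on RW]
3. ∠QKW = 41°  [△KLW]

∠QKW = 41°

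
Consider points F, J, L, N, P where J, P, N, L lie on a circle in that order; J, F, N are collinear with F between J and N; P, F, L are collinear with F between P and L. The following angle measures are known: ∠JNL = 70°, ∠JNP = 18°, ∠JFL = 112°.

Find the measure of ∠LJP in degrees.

1. ∠JPL = 70°  [same arc JL]
2. ∠JLP = 18°  [same arc JP]
3. ∠LJP = 92°  [△JPL]

∠LJP = 92°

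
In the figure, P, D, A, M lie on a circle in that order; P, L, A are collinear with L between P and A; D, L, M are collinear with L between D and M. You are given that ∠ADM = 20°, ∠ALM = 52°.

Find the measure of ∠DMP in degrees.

∠DMP = 32°

1. ∠APM = 20°  [same arc AM]
2. ∠MLP = 128°  [linear pair at L on PA]
3. ∠DMP = 32°  [△PLM]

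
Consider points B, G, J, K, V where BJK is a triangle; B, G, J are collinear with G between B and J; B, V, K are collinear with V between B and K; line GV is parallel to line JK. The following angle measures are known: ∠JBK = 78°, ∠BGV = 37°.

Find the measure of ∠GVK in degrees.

1. ∠GBV = 78°  [G on BJ, V on BK]
2. ∠BVG = 65°  [△BGV]
3. ∠GVK = 115°  [linear pair at V on BK]

∠GVK = 115°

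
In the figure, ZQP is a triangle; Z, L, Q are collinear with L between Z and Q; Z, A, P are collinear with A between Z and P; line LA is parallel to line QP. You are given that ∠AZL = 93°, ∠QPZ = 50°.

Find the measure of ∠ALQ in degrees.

1. ∠PZQ = 93°  [L on ZQ, A on ZP]
2. ∠PQZ = 37°  [△ZQP]
3. ∠ALZ = 37°  [LA∥QP, corresponding at L]
4. ∠ALQ = 143°  [linear pair at L on ZQ]

∠ALQ = 143°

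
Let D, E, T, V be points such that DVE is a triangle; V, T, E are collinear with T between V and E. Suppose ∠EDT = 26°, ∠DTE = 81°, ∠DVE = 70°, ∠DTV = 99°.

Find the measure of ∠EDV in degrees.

∠EDV = 37°

1. ∠DET = 73°  [△DTE]
2. ∠DEV = 73°  [T on ray EV]
3. ∠EDV = 37°  [△DVE]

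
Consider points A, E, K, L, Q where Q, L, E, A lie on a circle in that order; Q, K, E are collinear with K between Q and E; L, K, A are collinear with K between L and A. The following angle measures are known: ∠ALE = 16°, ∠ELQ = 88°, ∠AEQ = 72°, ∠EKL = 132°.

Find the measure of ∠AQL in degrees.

1. ∠AQE = 16°  [same arc EA]
2. ∠ALQ = 72°  [same arc QA]
3. ∠AKQ = 132°  [vertical angles at K]
4. ∠LAQ = 32°  [△QKA]
5. ∠AQL = 76°  [△QLA]

∠AQL = 76°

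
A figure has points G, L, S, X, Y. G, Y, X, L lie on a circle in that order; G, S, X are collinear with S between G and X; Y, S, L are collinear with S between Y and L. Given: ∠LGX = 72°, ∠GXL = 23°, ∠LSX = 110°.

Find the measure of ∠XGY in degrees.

1. ∠GYL = 23°  [same arc GL]
2. ∠GSY = 110°  [vertical angles at S]
3. ∠XGY = 47°  [△GSY]

∠XGY = 47°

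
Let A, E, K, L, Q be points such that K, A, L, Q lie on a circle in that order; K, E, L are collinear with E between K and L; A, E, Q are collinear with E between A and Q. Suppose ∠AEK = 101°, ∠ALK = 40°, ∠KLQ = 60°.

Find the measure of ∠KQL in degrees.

∠KQL = 59°

1. ∠LEQ = 101°  [vertical angles at E]
2. ∠AQK = 40°  [same arc KA]
3. ∠KEQ = 79°  [linear pair at E on KL]
4. ∠LKQ = 61°  [△KEQ]
5. ∠KQL = 59°  [△KLQ]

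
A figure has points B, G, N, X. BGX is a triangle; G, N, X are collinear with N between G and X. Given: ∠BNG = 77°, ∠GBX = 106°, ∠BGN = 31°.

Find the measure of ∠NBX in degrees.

1. ∠BNX = 103°  [linear pair at N on GX]
2. ∠BGX = 31°  [N on ray GX]
3. ∠BXG = 43°  [△BGX]
4. ∠BXN = 43°  [N on ray XG]
5. ∠NBX = 34°  [△BNX]

∠NBX = 34°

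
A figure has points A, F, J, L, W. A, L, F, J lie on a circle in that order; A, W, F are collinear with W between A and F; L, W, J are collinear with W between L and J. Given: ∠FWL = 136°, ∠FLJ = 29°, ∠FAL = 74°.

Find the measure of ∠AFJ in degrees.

∠AFJ = 62°

1. ∠AWJ = 136°  [vertical angles at W]
2. ∠FJL = 74°  [same arc LF]
3. ∠FWJ = 44°  [linear pair at W on AF]
4. ∠AFJ = 62°  [△FWJ]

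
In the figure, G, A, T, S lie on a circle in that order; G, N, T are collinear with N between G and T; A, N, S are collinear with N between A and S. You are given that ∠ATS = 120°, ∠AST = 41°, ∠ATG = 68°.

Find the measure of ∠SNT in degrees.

1. ∠AGS = 60°  [cyclic GATS, opposite ∠G+∠T]
2. ∠AGT = 41°  [same arc AT]
3. ∠ASG = 68°  [same arc GA]
4. ∠GAS = 52°  [△GAS]
5. ∠ANG = 87°  [△GNA]
6. ∠SNT = 87°  [vertical angles at N]

∠SNT = 87°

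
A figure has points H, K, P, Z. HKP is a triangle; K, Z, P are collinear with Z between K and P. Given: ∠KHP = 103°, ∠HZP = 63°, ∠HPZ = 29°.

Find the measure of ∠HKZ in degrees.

∠HKZ = 48°

1. ∠HPK = 29°  [Z on ray PK]
2. ∠HKP = 48°  [△HKP]
3. ∠HKZ = 48°  [Z on ray KP]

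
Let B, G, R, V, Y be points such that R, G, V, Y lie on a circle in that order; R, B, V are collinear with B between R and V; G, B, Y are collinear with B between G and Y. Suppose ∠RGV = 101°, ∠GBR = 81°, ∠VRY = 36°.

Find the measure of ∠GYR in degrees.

∠GYR = 45°

1. ∠VBY = 81°  [vertical angles at B]
2. ∠RBY = 99°  [linear pair at B on RV]
3. ∠GYR = 45°  [△RBY]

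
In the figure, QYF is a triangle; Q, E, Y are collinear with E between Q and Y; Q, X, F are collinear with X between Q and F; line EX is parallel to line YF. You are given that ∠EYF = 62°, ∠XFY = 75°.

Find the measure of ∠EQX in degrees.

1. ∠FYQ = 62°  [E on ray YQ]
2. ∠QFY = 75°  [X on ray FQ]
3. ∠FQY = 43°  [△QYF]
4. ∠EQX = 43°  [E on QY, X on QF]

∠EQX = 43°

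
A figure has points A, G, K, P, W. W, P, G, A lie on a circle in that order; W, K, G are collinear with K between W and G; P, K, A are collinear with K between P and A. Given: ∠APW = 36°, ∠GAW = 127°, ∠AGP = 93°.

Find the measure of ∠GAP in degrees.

∠GAP = 70°

1. ∠AGW = 36°  [same arc WA]
2. ∠AWG = 17°  [△WGA]
3. ∠APG = 17°  [same arc GA]
4. ∠GAP = 70°  [△PGA]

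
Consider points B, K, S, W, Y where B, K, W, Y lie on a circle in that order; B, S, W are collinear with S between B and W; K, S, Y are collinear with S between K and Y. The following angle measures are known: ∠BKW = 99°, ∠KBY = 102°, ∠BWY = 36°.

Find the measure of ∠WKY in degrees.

∠WKY = 63°

1. ∠BYW = 81°  [cyclic BKWY, opposite ∠K+∠Y]
2. ∠WBY = 63°  [△BWY]
3. ∠WKY = 63°  [same arc WY]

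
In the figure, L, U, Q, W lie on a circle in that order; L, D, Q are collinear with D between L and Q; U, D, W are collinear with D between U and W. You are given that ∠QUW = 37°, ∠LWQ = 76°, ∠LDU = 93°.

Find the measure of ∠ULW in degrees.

∠ULW = 57°

1. ∠QLW = 37°  [same arc QW]
2. ∠LQW = 67°  [△LQW]
3. ∠QDW = 93°  [vertical angles at D]
4. ∠QWU = 20°  [△QDW]
5. ∠UQW = 123°  [△UQW]
6. ∠ULW = 57°  [cyclic LUQW, opposite ∠L+∠Q]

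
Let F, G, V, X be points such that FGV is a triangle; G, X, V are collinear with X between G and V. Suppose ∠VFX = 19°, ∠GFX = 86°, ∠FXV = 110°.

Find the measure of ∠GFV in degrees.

1. ∠FVX = 51°  [△FXV]
2. ∠FXG = 70°  [linear pair at X on GV]
3. ∠FVG = 51°  [X on ray VG]
4. ∠FGX = 24°  [△FGX]
5. ∠FGV = 24°  [X on ray GV]
6. ∠GFV = 105°  [△FGV]

∠GFV = 105°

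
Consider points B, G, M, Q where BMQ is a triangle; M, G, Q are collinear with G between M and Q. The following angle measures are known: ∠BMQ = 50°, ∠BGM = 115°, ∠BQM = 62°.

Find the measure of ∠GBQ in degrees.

∠GBQ = 53°

1. ∠BGQ = 65°  [linear pair at G on MQ]
2. ∠BQG = 62°  [G on ray QM]
3. ∠GBQ = 53°  [△BGQ]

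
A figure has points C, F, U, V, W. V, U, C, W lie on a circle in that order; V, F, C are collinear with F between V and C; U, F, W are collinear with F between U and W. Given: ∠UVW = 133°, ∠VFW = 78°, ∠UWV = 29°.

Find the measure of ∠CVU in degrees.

1. ∠VUW = 18°  [△VUW]
2. ∠CFU = 78°  [vertical angles at F]
3. ∠UFV = 102°  [linear pair at F on VC]
4. ∠CVU = 60°  [△VFU]

∠CVU = 60°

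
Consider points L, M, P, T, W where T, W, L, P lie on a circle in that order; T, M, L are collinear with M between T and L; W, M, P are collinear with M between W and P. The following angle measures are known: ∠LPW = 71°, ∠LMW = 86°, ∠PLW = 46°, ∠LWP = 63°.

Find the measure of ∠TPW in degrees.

∠TPW = 31°

1. ∠PMT = 86°  [vertical angles at M]
2. ∠LTP = 63°  [same arc LP]
3. ∠TPW = 31°  [△TMP]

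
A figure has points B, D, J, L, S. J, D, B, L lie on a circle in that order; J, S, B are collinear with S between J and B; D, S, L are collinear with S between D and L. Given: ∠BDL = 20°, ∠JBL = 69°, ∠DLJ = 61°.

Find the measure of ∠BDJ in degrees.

∠BDJ = 89°

1. ∠BJL = 20°  [same arc BL]
2. ∠BLJ = 91°  [△JBL]
3. ∠BDJ = 89°  [cyclic JDBL, opposite ∠D+∠L]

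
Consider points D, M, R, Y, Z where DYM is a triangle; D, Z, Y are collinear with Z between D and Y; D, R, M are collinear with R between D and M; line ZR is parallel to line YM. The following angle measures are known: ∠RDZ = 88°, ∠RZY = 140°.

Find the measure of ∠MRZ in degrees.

1. ∠DZR = 40°  [linear pair at Z on DY]
2. ∠DRZ = 52°  [△DZR]
3. ∠MRZ = 128°  [linear pair at R on DM]

∠MRZ = 128°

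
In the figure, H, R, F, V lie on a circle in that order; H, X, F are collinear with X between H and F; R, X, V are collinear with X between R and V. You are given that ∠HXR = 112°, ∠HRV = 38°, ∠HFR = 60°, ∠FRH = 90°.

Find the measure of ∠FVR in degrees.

1. ∠FXV = 112°  [vertical angles at X]
2. ∠HFV = 38°  [same arc HV]
3. ∠FVR = 30°  [△FXV]

∠FVR = 30°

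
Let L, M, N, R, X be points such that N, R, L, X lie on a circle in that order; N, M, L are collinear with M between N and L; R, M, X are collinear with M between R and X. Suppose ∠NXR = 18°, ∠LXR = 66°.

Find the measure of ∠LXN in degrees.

1. ∠NLR = 18°  [same arc NR]
2. ∠LNR = 66°  [same arc RL]
3. ∠LRN = 96°  [△NRL]
4. ∠LXN = 84°  [cyclic NRLX, opposite ∠R+∠X]

∠LXN = 84°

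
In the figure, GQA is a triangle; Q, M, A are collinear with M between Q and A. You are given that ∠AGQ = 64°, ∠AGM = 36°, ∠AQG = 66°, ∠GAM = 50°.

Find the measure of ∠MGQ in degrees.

1. ∠AMG = 94°  [△GMA]
2. ∠GQM = 66°  [M on ray QA]
3. ∠GMQ = 86°  [linear pair at M on QA]
4. ∠MGQ = 28°  [△GQM]

∠MGQ = 28°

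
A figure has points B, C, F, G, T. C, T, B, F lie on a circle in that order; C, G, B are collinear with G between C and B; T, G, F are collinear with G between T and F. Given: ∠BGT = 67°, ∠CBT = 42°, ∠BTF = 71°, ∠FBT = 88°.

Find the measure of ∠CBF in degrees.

∠CBF = 46°

1. ∠CGF = 67°  [vertical angles at G]
2. ∠BFT = 21°  [△TBF]
3. ∠BGF = 113°  [linear pair at G on CB]
4. ∠CBF = 46°  [△BGF]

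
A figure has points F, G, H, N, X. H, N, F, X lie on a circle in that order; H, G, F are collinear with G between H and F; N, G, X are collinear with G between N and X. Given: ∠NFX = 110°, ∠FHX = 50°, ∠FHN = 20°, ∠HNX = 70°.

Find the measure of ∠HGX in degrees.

∠HGX = 90°

1. ∠NHX = 70°  [cyclic HNFX, opposite ∠H+∠F]
2. ∠HXN = 40°  [△HNX]
3. ∠HGX = 90°  [△HGX]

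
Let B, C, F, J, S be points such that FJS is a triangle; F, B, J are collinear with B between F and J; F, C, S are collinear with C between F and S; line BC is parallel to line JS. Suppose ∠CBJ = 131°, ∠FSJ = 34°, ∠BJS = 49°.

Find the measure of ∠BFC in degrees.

∠BFC = 97°

1. ∠CBF = 49°  [linear pair at B on FJ]
2. ∠BCF = 34°  [BC∥JS, corresponding at C]
3. ∠BFC = 97°  [△FBC]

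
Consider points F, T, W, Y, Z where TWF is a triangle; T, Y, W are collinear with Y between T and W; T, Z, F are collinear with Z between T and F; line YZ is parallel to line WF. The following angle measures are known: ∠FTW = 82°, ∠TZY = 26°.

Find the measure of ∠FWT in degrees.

∠FWT = 72°

1. ∠YTZ = 82°  [Y on TW, Z on TF]
2. ∠TYZ = 72°  [△TYZ]
3. ∠FWT = 72°  [YZ∥WF, corresponding at Y]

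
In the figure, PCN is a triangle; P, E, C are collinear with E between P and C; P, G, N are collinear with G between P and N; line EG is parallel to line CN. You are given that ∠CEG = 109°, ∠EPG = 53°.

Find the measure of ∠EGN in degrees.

1. ∠GEP = 71°  [linear pair at E on PC]
2. ∠EGP = 56°  [△PEG]
3. ∠EGN = 124°  [linear pair at G on PN]

∠EGN = 124°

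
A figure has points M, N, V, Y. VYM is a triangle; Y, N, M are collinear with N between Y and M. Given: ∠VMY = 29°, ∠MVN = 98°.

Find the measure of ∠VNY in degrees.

1. ∠NMV = 29°  [N on ray MY]
2. ∠MNV = 53°  [△VNM]
3. ∠VNY = 127°  [linear pair at N on YM]

∠VNY = 127°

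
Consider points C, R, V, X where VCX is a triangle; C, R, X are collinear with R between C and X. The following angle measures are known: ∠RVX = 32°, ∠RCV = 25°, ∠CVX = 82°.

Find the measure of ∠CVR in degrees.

1. ∠VCX = 25°  [R on ray CX]
2. ∠CXV = 73°  [△VCX]
3. ∠RXV = 73°  [R on ray XC]
4. ∠VRX = 75°  [△VRX]
5. ∠CRV = 105°  [linear pair at R on CX]
6. ∠CVR = 50°  [△VCR]

∠CVR = 50°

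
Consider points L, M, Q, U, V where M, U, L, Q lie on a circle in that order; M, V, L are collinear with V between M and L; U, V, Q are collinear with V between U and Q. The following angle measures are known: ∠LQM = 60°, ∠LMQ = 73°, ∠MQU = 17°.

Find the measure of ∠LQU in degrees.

1. ∠LUM = 120°  [cyclic MULQ, opposite ∠U+∠Q]
2. ∠MLU = 17°  [same arc MU]
3. ∠LMU = 43°  [△MUL]
4. ∠LQU = 43°  [same arc UL]

∠LQU = 43°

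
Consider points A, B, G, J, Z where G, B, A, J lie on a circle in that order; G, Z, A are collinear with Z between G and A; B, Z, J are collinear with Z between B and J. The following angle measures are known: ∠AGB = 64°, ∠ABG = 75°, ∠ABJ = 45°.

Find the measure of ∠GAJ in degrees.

1. ∠AJG = 105°  [cyclic GBAJ, opposite ∠B+∠J]
2. ∠AGJ = 45°  [same arc AJ]
3. ∠GAJ = 30°  [△GAJ]

∠GAJ = 30°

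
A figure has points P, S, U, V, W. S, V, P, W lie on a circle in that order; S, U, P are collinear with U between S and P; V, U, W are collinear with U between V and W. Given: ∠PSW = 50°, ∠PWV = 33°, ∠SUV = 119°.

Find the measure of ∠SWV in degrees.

1. ∠PVW = 50°  [same arc PW]
2. ∠PSV = 33°  [same arc VP]
3. ∠VPW = 97°  [△VPW]
4. ∠SVW = 28°  [△SUV]
5. ∠VSW = 83°  [cyclic SVPW, opposite ∠S+∠P]
6. ∠SWV = 69°  [△SVW]

∠SWV = 69°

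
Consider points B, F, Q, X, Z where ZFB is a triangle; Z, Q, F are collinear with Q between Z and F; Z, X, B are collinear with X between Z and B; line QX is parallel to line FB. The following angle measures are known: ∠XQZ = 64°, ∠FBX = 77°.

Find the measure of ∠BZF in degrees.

1. ∠BFZ = 64°  [QX∥FB, corresponding at Q]
2. ∠FBZ = 77°  [X on ray BZ]
3. ∠BZF = 39°  [△ZFB]

∠BZF = 39°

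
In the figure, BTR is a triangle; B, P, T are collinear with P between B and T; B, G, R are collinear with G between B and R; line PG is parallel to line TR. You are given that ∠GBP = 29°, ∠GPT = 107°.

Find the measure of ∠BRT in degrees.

1. ∠BPG = 73°  [linear pair at P on BT]
2. ∠BGP = 78°  [△BPG]
3. ∠BRT = 78°  [PG∥TR, corresponding at G]

∠BRT = 78°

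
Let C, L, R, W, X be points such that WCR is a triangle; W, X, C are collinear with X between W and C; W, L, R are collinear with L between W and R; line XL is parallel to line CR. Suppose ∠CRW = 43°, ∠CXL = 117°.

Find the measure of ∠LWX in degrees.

1. ∠WLX = 43°  [XL∥CR, corresponding at L]
2. ∠LXW = 63°  [linear pair at X on WC]
3. ∠LWX = 74°  [△WXL]

∠LWX = 74°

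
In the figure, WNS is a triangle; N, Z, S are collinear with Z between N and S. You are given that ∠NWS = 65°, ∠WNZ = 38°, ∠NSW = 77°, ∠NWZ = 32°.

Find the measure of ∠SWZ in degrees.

∠SWZ = 33°

1. ∠NZW = 110°  [△WNZ]
2. ∠WSZ = 77°  [Z on ray SN]
3. ∠SZW = 70°  [linear pair at Z on NS]
4. ∠SWZ = 33°  [△WZS]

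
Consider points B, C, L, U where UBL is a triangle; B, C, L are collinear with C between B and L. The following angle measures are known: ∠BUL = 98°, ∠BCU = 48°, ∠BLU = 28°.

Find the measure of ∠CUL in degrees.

∠CUL = 20°

1. ∠LCU = 132°  [linear pair at C on BL]
2. ∠CLU = 28°  [C on ray LB]
3. ∠CUL = 20°  [△UCL]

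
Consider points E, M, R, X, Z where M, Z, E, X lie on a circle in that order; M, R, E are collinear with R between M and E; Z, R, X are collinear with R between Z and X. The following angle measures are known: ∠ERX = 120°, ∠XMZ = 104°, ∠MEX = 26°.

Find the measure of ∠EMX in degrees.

1. ∠EXZ = 34°  [△ERX]
2. ∠XEZ = 76°  [cyclic MZEX, opposite ∠M+∠E]
3. ∠EZX = 70°  [△ZEX]
4. ∠EMX = 70°  [same arc EX]

∠EMX = 70°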